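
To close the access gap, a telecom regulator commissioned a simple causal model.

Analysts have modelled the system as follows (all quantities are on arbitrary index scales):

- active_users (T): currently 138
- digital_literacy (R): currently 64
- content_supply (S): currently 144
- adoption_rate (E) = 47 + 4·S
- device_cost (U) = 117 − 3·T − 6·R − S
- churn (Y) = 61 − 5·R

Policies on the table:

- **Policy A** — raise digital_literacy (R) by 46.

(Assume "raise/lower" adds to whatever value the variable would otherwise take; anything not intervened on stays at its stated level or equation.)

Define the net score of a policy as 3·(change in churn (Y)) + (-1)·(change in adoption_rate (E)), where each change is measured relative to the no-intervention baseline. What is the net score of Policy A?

Baseline:
  R = 64
  S = 144
  E = 47 + 4·144 = 623
  Y = 61 − 5·64 = -259
Policy A (R + 46):
  R = 64 + 46 = 110
  S = 144
  E = 47 + 4·144 = 623
  Y = 61 − 5·110 = -489
ΔY = -489 − (-259) = -230; ΔE = 623 − 623 = 0
Score = 3·(-230) + (-1)·0 = -690

-690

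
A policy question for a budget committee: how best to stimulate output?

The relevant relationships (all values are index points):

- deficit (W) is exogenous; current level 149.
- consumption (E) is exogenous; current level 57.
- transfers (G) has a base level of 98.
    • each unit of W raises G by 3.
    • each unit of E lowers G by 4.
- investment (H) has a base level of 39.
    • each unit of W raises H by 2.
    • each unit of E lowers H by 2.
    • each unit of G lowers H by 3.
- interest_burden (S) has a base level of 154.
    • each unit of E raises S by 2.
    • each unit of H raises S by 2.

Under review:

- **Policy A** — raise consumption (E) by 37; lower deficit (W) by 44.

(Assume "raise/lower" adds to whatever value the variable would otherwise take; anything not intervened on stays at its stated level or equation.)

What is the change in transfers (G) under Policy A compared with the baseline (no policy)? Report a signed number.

-280

Baseline:
  W = 149
  E = 57
  G = 98 + 3·149 − 4·57 = 317
Policy A (E + 37, W − 44):
  W = 149 − 44 = 105
  E = 57 + 37 = 94
  G = 98 + 3·105 − 4·94 = 37
Change in G: 37 − 317 = -280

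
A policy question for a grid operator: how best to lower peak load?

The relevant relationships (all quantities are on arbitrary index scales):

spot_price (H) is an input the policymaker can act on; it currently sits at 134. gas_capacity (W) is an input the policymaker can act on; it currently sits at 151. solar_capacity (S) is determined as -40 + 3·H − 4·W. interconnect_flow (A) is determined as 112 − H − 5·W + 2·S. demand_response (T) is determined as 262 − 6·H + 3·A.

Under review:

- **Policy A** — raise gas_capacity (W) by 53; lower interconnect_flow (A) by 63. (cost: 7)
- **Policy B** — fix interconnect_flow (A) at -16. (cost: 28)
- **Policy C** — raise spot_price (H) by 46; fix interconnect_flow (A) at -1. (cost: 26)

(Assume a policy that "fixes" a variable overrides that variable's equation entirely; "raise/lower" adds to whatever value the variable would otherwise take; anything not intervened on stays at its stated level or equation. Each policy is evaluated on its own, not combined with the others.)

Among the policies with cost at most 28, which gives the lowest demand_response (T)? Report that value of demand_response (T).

-6581

Policy A (W + 53, A − 63):
  H = 134
  W = 151 + 53 = 204
  S = -40 + 3·134 − 4·204 = -454
  A = 112 − 134 − 5·204 + 2·(-454) (−63 from intervention) = -2013
  T = 262 − 6·134 + 3·(-2013) = -6581
Policy B (A := -16):
  H = 134
  W = 151
  S = -40 + 3·134 − 4·151 = -242
  A = -16
  T = 262 − 6·134 + 3·(-16) = -590
Policy C (H + 46, A := -1):
  H = 134 + 46 = 180
  W = 151
  S = -40 + 3·180 − 4·151 = -104
  A = -1
  T = 262 − 6·180 + 3·(-1) = -821
Comparing — Policy A: T=-6581, Policy B: T=-590, Policy C: T=-821. Lowest is -6581 (Policy A).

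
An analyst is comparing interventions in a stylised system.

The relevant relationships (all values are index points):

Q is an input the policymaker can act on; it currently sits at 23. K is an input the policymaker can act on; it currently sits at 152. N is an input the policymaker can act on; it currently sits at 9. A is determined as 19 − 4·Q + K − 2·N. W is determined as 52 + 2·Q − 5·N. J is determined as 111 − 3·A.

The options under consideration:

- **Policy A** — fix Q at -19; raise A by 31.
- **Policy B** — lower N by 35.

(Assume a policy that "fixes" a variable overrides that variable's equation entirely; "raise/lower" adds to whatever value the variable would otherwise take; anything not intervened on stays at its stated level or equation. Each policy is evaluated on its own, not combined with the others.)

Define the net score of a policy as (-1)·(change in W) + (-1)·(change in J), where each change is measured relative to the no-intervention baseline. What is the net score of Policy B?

Baseline:
  Q = 23
  K = 152
  N = 9
  A = 19 − 4·23 + 152 − 2·9 = 61
  W = 52 + 2·23 − 5·9 = 53
  J = 111 − 3·61 = -72
Policy B (N − 35):
  Q = 23
  K = 152
  N = 9 − 35 = -26
  A = 19 − 4·23 + 152 − 2·(-26) = 131
  W = 52 + 2·23 − 5·(-26) = 228
  J = 111 − 3·131 = -282
ΔW = 228 − 53 = 175; ΔJ = -282 − (-72) = -210
Score = (-1)·175 + (-1)·(-210) = 35

35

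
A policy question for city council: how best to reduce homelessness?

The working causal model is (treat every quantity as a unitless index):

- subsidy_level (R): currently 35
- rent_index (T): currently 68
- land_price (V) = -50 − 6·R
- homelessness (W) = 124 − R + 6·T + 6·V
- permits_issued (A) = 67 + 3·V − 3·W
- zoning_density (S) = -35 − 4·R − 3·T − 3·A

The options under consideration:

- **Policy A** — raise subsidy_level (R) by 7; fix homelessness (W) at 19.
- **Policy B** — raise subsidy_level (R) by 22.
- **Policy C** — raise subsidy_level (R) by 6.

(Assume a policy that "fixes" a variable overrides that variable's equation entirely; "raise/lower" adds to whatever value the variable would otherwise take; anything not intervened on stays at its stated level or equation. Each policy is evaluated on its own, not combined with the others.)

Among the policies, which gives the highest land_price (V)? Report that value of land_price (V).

Policy A (R + 7, W := 19):
  R = 35 + 7 = 42
  V = -50 − 6·42 = -302
Policy B (R + 22):
  R = 35 + 22 = 57
  V = -50 − 6·57 = -392
Policy C (R + 6):
  R = 35 + 6 = 41
  V = -50 − 6·41 = -296
Comparing — Policy A: V=-302, Policy B: V=-392, Policy C: V=-296. Highest is -296 (Policy C).

-296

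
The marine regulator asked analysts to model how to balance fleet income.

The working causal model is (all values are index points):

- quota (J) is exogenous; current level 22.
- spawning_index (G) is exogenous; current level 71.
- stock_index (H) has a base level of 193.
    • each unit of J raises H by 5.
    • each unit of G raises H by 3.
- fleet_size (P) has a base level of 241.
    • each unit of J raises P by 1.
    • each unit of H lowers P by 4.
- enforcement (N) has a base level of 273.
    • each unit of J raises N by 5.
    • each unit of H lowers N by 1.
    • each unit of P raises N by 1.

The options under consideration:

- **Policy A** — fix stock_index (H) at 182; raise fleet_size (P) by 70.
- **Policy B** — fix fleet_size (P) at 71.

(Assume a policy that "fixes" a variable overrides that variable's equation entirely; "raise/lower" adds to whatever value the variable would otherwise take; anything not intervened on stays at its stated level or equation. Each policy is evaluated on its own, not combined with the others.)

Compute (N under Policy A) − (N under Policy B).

Policy A (H := 182, P + 70):
  J = 22
  G = 71
  H = 182
  P = 241 + 22 − 4·182 (+70 from intervention) = -395
  N = 273 + 5·22 − 182 + (-395) = -194
Policy B (P := 71):
  J = 22
  G = 71
  H = 193 + 5·22 + 3·71 = 516
  P = 71
  N = 273 + 5·22 − 516 + 71 = -62
N: -194 − (-62) = -132

-132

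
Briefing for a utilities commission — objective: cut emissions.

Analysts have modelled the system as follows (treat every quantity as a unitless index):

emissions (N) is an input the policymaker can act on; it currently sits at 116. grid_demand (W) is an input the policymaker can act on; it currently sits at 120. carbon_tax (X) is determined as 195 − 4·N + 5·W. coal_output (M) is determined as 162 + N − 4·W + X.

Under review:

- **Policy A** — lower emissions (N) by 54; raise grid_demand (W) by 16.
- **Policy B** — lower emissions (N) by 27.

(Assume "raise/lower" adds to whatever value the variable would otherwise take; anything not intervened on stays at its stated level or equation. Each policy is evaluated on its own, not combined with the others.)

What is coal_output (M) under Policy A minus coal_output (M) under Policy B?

97

Policy A (N − 54, W + 16):
  N = 116 − 54 = 62
  W = 120 + 16 = 136
  X = 195 − 4·62 + 5·136 = 627
  M = 162 + 62 − 4·136 + 627 = 307
Policy B (N − 27):
  N = 116 − 27 = 89
  W = 120
  X = 195 − 4·89 + 5·120 = 439
  M = 162 + 89 − 4·120 + 439 = 210
M: 307 − 210 = 97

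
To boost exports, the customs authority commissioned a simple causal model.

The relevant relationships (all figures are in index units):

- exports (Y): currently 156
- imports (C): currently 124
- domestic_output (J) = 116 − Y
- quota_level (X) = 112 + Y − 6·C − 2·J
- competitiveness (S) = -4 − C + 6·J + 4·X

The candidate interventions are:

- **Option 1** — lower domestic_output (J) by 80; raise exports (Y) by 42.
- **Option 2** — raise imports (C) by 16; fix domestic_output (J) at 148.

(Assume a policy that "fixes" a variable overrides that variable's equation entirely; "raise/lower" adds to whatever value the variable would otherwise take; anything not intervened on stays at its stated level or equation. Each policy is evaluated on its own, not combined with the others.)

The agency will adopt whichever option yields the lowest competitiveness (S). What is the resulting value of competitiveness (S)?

Option 1 (J − 80, Y + 42):
  Y = 156 + 42 = 198
  C = 124
  J = 116 − 198 (−80 from intervention) = -162
  X = 112 + 198 − 6·124 − 2·(-162) = -110
  S = -4 − 124 + 6·(-162) + 4·(-110) = -1540
Option 2 (C + 16, J := 148):
  Y = 156
  C = 124 + 16 = 140
  J = 148
  X = 112 + 156 − 6·140 − 2·148 = -868
  S = -4 − 140 + 6·148 + 4·(-868) = -2728
Comparing — Option 1: S=-1540, Option 2: S=-2728. Lowest is -2728 (Option 2).

-2728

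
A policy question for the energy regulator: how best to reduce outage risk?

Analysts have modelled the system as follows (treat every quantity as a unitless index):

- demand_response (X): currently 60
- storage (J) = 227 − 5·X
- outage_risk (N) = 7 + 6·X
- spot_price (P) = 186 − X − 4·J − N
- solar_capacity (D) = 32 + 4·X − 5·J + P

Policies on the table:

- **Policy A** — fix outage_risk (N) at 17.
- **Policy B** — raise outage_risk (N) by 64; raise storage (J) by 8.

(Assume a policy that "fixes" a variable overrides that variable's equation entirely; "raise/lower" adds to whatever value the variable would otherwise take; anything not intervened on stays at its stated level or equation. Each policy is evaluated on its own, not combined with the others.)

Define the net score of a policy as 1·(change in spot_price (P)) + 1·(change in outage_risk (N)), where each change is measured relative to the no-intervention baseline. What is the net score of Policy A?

Baseline:
  X = 60
  J = 227 − 5·60 = -73
  N = 7 + 6·60 = 367
  P = 186 − 60 − 4·(-73) − 367 = 51
Policy A (N := 17):
  X = 60
  J = 227 − 5·60 = -73
  N = 17
  P = 186 − 60 − 4·(-73) − 17 = 401
ΔP = 401 − 51 = 350; ΔN = 17 − 367 = -350
Score = 1·350 + 1·(-350) = 0

0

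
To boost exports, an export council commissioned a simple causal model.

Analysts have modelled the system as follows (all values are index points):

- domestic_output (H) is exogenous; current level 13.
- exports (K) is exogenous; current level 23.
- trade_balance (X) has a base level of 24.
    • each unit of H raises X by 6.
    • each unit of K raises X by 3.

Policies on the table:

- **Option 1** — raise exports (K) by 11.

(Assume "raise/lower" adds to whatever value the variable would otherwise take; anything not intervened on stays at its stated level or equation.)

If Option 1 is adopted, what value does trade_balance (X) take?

204

Option 1 (K + 11):
  H = 13
  K = 23 + 11 = 34
  X = 24 + 6·13 + 3·34 = 204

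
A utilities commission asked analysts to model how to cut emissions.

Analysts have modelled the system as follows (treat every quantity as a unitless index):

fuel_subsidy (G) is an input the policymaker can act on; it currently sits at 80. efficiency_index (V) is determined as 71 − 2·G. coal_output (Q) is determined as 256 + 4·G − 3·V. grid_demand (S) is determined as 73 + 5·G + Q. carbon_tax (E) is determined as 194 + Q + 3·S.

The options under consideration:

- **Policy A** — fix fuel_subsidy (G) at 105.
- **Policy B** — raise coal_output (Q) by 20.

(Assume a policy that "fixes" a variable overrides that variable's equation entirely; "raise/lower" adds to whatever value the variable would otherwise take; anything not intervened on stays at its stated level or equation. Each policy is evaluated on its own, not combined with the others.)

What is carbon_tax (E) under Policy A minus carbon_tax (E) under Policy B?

Policy A (G := 105):
  G = 105
  V = 71 − 2·105 = -139
  Q = 256 + 4·105 − 3·(-139) = 1093
  S = 73 + 5·105 + 1093 = 1691
  E = 194 + 1093 + 3·1691 = 6360
Policy B (Q + 20):
  G = 80
  V = 71 − 2·80 = -89
  Q = 256 + 4·80 − 3·(-89) (+20 from intervention) = 863
  S = 73 + 5·80 + 863 = 1336
  E = 194 + 863 + 3·1336 = 5065
E: 6360 − 5065 = 1295

1295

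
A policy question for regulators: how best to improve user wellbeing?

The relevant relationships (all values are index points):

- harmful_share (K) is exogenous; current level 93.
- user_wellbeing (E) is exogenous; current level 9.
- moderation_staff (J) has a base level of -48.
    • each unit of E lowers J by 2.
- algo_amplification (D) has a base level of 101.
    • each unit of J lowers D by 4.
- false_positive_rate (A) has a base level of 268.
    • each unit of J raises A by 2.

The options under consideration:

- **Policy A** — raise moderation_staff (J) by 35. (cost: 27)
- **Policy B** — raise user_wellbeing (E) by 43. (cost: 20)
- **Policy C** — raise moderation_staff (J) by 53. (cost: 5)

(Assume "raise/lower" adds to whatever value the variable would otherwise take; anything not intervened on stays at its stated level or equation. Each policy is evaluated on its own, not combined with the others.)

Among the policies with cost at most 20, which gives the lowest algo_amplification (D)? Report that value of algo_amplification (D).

153

Policy B (E + 43):
  E = 9 + 43 = 52
  J = -48 − 2·52 = -152
  D = 101 − 4·(-152) = 709
Policy C (J + 53):
  E = 9
  J = -48 − 2·9 (+53 from intervention) = -13
  D = 101 − 4·(-13) = 153
Comparing — Policy B: D=709, Policy C: D=153. Lowest is 153 (Policy C).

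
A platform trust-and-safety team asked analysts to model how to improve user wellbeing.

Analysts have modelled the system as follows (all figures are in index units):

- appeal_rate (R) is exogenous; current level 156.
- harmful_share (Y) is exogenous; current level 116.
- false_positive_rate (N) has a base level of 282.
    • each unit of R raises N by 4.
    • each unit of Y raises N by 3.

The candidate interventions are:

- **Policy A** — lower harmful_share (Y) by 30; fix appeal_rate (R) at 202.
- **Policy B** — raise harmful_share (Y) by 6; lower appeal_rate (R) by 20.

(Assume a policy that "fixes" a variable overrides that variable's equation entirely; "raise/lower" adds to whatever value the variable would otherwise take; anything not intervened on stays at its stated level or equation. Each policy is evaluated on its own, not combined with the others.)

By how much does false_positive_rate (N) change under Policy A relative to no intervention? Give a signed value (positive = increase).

Baseline:
  R = 156
  Y = 116
  N = 282 + 4·156 + 3·116 = 1254
Policy A (Y − 30, R := 202):
  R = 202
  Y = 116 − 30 = 86
  N = 282 + 4·202 + 3·86 = 1348
Change in N: 1348 − 1254 = 94

94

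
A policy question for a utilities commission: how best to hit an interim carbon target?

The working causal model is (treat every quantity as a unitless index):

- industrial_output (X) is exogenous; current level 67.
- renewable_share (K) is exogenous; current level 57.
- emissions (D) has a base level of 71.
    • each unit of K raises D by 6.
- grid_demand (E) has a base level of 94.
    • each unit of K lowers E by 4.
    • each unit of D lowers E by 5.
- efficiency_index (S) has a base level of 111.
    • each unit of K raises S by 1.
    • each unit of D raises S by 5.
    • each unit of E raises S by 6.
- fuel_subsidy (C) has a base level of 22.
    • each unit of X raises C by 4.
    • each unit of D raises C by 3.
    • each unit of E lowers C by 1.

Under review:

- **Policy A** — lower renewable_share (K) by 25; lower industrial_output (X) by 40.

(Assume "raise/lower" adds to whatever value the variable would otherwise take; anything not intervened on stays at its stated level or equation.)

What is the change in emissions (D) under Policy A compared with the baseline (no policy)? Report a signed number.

Baseline:
  K = 57
  D = 71 + 6·57 = 413
Policy A (K − 25, X − 40):
  K = 57 − 25 = 32
  D = 71 + 6·32 = 263
Change in D: 263 − 413 = -150

-150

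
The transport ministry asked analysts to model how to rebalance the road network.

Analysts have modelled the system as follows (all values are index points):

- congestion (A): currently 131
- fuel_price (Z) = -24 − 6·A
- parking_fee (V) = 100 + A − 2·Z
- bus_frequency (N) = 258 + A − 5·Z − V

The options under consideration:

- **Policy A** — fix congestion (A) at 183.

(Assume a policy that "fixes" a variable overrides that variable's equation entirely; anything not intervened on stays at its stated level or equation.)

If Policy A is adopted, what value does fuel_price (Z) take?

Policy A (A := 183):
  A = 183
  Z = -24 − 6·183 = -1122

-1122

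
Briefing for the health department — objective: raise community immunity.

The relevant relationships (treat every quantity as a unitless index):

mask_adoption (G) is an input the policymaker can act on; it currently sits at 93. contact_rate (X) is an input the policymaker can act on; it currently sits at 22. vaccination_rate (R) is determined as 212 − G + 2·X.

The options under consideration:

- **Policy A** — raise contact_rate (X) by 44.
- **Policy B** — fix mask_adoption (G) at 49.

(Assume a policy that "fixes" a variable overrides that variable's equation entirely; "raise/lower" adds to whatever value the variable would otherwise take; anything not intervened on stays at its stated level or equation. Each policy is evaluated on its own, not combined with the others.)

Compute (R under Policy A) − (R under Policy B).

44

Policy A (X + 44):
  G = 93
  X = 22 + 44 = 66
  R = 212 − 93 + 2·66 = 251
Policy B (G := 49):
  G = 49
  X = 22
  R = 212 − 49 + 2·22 = 207
R: 251 − 207 = 44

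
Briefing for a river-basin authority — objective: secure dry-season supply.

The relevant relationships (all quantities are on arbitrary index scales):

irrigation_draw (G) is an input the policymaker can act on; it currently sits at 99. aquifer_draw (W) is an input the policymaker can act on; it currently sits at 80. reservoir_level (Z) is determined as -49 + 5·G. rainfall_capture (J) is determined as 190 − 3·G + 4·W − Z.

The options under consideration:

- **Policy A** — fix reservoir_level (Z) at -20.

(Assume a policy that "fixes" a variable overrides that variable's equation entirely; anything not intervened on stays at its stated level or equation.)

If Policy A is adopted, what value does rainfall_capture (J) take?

Policy A (Z := -20):
  G = 99
  W = 80
  Z = -20
  J = 190 − 3·99 + 4·80 − (-20) = 233

233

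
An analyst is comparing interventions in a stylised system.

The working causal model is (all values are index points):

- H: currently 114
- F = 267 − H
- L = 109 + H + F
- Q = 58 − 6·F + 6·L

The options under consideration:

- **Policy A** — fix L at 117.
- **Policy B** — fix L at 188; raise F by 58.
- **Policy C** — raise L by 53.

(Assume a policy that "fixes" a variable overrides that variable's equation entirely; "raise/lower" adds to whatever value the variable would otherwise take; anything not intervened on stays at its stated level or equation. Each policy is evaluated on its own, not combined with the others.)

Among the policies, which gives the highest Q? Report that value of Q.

Policy A (L := 117):
  H = 114
  F = 267 − 114 = 153
  L = 117
  Q = 58 − 6·153 + 6·117 = -158
Policy B (L := 188, F + 58):
  H = 114
  F = 267 − 114 (+58 from intervention) = 211
  L = 188
  Q = 58 − 6·211 + 6·188 = -80
Policy C (L + 53):
  H = 114
  F = 267 − 114 = 153
  L = 109 + 114 + 153 (+53 from intervention) = 429
  Q = 58 − 6·153 + 6·429 = 1714
Comparing — Policy A: Q=-158, Policy B: Q=-80, Policy C: Q=1714. Highest is 1714 (Policy C).

1714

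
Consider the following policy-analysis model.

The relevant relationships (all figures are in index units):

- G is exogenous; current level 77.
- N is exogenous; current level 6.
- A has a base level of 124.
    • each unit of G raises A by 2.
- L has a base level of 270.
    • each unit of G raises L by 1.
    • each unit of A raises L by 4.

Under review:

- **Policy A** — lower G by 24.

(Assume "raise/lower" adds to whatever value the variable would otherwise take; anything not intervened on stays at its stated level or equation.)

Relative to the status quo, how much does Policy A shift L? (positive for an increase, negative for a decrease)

-216

Baseline:
  G = 77
  A = 124 + 2·77 = 278
  L = 270 + 77 + 4·278 = 1459
Policy A (G − 24):
  G = 77 − 24 = 53
  A = 124 + 2·53 = 230
  L = 270 + 53 + 4·230 = 1243
Change in L: 1243 − 1459 = -216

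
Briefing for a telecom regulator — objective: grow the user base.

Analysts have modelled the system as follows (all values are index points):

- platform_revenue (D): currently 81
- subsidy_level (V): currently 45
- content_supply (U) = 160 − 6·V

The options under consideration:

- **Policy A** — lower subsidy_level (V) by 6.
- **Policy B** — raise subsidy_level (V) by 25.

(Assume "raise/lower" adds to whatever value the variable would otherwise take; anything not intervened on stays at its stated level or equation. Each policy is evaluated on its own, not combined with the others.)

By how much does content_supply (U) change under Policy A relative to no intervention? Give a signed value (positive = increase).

Baseline:
  V = 45
  U = 160 − 6·45 = -110
Policy A (V − 6):
  V = 45 − 6 = 39
  U = 160 − 6·39 = -74
Change in U: -74 − (-110) = 36

36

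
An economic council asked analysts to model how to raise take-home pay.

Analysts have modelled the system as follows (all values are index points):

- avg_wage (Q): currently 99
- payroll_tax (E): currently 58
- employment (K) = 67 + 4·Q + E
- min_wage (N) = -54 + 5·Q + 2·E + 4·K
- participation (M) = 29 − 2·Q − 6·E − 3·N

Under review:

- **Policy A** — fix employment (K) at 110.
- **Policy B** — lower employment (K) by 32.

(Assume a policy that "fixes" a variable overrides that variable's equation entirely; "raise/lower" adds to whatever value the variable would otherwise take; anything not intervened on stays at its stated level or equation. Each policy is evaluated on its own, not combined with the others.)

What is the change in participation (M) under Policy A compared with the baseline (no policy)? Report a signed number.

4932

Baseline:
  Q = 99
  E = 58
  K = 67 + 4·99 + 58 = 521
  N = -54 + 5·99 + 2·58 + 4·521 = 2641
  M = 29 − 2·99 − 6·58 − 3·2641 = -8440
Policy A (K := 110):
  Q = 99
  E = 58
  K = 110
  N = -54 + 5·99 + 2·58 + 4·110 = 997
  M = 29 − 2·99 − 6·58 − 3·997 = -3508
Change in M: -3508 − (-8440) = 4932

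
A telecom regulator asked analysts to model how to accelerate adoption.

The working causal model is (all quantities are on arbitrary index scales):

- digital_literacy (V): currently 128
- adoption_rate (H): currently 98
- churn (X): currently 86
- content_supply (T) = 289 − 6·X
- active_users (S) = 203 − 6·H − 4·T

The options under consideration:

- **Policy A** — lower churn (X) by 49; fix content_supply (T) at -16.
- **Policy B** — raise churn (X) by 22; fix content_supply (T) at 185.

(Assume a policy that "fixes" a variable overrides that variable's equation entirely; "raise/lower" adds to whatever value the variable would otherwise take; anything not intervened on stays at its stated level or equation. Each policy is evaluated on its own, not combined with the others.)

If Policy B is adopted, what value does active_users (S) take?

Policy B (X + 22, T := 185):
  H = 98
  X = 86 + 22 = 108
  T = 185
  S = 203 − 6·98 − 4·185 = -1125

-1125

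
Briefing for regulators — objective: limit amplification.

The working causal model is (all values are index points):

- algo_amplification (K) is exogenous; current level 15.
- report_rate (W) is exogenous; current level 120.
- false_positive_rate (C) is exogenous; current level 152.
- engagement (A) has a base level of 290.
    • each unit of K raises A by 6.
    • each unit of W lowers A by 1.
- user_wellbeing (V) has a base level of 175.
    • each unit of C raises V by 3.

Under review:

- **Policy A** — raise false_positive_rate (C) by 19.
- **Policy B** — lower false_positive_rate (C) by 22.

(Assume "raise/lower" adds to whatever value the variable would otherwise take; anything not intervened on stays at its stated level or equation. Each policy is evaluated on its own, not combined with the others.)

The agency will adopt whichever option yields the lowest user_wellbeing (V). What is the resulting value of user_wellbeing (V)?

Policy A (C + 19):
  C = 152 + 19 = 171
  V = 175 + 3·171 = 688
Policy B (C − 22):
  C = 152 − 22 = 130
  V = 175 + 3·130 = 565
Comparing — Policy A: V=688, Policy B: V=565. Lowest is 565 (Policy B).

565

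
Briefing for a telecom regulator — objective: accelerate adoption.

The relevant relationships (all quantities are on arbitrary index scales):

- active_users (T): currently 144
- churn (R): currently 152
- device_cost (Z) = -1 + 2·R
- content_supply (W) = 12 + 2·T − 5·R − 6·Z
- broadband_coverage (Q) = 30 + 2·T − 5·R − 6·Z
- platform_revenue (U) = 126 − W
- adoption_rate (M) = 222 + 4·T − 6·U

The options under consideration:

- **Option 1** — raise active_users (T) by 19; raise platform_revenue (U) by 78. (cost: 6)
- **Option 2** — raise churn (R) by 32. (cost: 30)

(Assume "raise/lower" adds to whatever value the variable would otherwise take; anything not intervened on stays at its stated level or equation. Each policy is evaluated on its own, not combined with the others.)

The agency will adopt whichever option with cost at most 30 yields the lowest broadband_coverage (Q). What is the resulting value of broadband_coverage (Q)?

Option 1 (T + 19, U + 78):
  T = 144 + 19 = 163
  R = 152
  Z = -1 + 2·152 = 303
  Q = 30 + 2·163 − 5·152 − 6·303 = -2222
Option 2 (R + 32):
  T = 144
  R = 152 + 32 = 184
  Z = -1 + 2·184 = 367
  Q = 30 + 2·144 − 5·184 − 6·367 = -2804
Comparing — Option 1: Q=-2222, Option 2: Q=-2804. Lowest is -2804 (Option 2).

-2804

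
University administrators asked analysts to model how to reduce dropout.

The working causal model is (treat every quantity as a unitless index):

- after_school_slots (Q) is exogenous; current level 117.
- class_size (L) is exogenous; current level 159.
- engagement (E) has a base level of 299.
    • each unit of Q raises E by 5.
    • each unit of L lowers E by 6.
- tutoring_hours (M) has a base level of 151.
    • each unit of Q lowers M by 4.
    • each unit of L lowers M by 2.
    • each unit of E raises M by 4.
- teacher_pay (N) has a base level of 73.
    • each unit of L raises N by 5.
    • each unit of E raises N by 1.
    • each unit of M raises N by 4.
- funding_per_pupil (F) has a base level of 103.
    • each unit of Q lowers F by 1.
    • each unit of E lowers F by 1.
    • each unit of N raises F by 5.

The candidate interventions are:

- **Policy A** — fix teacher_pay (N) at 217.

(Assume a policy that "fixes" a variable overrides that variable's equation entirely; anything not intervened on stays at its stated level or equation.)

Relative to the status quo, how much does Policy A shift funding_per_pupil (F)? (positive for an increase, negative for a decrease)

Baseline:
  Q = 117
  L = 159
  E = 299 + 5·117 − 6·159 = -70
  M = 151 − 4·117 − 2·159 + 4·(-70) = -915
  N = 73 + 5·159 + (-70) + 4·(-915) = -2862
  F = 103 − 117 − (-70) + 5·(-2862) = -14254
Policy A (N := 217):
  Q = 117
  L = 159
  E = 299 + 5·117 − 6·159 = -70
  M = 151 − 4·117 − 2·159 + 4·(-70) = -915
  N = 217
  F = 103 − 117 − (-70) + 5·217 = 1141
Change in F: 1141 − (-14254) = 15395

15395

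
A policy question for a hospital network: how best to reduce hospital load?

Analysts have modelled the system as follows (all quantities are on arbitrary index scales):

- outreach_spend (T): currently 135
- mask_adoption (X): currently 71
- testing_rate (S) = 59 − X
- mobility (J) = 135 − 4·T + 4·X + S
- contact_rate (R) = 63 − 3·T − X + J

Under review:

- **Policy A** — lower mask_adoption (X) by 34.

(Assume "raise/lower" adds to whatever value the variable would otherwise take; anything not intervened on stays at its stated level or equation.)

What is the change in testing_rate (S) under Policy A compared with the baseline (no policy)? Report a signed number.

34

Baseline:
  X = 71
  S = 59 − 71 = -12
Policy A (X − 34):
  X = 71 − 34 = 37
  S = 59 − 37 = 22
Change in S: 22 − (-12) = 34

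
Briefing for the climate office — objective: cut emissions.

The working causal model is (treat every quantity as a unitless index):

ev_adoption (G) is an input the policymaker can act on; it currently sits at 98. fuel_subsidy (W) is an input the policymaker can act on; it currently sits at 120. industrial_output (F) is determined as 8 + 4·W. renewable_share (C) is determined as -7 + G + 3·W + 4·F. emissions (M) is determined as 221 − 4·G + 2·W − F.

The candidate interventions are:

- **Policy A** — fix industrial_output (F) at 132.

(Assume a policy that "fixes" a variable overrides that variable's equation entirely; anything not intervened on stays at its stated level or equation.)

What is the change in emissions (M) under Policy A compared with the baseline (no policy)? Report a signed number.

356

Baseline:
  G = 98
  W = 120
  F = 8 + 4·120 = 488
  M = 221 − 4·98 + 2·120 − 488 = -419
Policy A (F := 132):
  G = 98
  W = 120
  F = 132
  M = 221 − 4·98 + 2·120 − 132 = -63
Change in M: -63 − (-419) = 356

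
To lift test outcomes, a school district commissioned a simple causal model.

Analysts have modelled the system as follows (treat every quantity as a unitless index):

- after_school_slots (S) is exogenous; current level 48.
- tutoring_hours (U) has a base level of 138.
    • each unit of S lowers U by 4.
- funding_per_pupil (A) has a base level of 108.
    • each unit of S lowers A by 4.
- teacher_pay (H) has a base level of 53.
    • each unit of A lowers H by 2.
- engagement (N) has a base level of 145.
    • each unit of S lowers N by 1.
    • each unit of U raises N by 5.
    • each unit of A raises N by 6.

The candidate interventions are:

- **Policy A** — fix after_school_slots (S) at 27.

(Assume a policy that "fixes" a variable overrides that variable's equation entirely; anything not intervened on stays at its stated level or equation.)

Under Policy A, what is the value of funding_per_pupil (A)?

0

Policy A (S := 27):
  S = 27
  A = 108 − 4·27 = 0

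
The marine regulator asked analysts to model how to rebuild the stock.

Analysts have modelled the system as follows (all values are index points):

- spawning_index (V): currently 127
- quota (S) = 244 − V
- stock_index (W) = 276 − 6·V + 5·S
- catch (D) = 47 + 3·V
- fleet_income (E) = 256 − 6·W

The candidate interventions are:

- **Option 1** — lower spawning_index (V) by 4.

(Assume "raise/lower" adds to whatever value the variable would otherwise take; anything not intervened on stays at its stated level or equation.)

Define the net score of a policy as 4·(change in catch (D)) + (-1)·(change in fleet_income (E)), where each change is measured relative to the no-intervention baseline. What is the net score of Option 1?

216

Baseline:
  V = 127
  S = 244 − 127 = 117
  W = 276 − 6·127 + 5·117 = 99
  D = 47 + 3·127 = 428
  E = 256 − 6·99 = -338
Option 1 (V − 4):
  V = 127 − 4 = 123
  S = 244 − 123 = 121
  W = 276 − 6·123 + 5·121 = 143
  D = 47 + 3·123 = 416
  E = 256 − 6·143 = -602
ΔD = 416 − 428 = -12; ΔE = -602 − (-338) = -264
Score = 4·(-12) + (-1)·(-264) = 216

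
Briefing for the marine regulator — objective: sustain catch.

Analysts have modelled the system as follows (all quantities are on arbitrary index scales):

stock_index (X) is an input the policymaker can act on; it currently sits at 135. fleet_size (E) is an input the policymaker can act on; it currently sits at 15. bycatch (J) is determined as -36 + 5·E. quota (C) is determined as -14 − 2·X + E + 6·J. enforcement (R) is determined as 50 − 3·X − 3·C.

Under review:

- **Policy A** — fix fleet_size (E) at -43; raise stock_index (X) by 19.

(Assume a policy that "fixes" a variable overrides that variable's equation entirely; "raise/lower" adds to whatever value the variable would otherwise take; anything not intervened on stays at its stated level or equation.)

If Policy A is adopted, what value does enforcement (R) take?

Policy A (E := -43, X + 19):
  X = 135 + 19 = 154
  E = -43
  J = -36 + 5·(-43) = -251
  C = -14 − 2·154 + (-43) + 6·(-251) = -1871
  R = 50 − 3·154 − 3·(-1871) = 5201

5201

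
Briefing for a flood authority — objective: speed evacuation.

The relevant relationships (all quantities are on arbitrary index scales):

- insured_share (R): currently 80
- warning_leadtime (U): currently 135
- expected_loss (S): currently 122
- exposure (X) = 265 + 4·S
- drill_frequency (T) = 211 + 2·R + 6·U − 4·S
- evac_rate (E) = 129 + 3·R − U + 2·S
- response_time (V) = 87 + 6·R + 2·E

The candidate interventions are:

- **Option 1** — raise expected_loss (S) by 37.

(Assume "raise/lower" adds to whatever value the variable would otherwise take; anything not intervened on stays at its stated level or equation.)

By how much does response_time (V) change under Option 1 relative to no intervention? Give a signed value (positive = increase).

Baseline:
  R = 80
  U = 135
  S = 122
  E = 129 + 3·80 − 135 + 2·122 = 478
  V = 87 + 6·80 + 2·478 = 1523
Option 1 (S + 37):
  R = 80
  U = 135
  S = 122 + 37 = 159
  E = 129 + 3·80 − 135 + 2·159 = 552
  V = 87 + 6·80 + 2·552 = 1671
Change in V: 1671 − 1523 = 148

148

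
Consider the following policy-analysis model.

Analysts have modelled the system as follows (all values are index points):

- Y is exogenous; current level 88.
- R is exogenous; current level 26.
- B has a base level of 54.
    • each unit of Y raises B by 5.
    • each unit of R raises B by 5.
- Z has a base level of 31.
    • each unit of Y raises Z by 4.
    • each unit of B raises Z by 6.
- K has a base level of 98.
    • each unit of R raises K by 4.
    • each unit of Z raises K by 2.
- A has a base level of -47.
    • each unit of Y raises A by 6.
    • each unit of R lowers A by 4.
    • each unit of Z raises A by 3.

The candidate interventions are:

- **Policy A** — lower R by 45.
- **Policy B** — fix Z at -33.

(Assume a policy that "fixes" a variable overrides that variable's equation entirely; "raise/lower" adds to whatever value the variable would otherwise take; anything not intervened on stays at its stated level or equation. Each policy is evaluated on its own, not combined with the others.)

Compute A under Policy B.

Policy B (Z := -33):
  Y = 88
  R = 26
  B = 54 + 5·88 + 5·26 = 624
  Z = -33
  A = -47 + 6·88 − 4·26 + 3·(-33) = 278

278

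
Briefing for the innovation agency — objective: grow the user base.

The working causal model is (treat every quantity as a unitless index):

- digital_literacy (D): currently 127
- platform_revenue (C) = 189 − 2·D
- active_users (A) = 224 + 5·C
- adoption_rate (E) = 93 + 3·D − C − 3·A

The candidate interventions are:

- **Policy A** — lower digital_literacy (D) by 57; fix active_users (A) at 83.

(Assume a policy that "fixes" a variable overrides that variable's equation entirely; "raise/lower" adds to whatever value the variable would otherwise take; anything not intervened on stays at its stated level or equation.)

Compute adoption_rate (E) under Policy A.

5

Policy A (D − 57, A := 83):
  D = 127 − 57 = 70
  C = 189 − 2·70 = 49
  A = 83
  E = 93 + 3·70 − 49 − 3·83 = 5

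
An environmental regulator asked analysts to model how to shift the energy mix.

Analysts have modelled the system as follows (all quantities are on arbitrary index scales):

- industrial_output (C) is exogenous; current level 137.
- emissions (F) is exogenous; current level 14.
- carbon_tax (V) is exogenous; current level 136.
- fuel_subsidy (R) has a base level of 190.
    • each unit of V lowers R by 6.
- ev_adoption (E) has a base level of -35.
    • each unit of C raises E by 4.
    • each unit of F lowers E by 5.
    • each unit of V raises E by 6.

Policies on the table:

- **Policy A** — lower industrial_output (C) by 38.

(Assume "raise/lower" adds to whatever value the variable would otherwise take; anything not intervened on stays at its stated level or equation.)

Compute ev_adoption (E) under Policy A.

Policy A (C − 38):
  C = 137 − 38 = 99
  F = 14
  V = 136
  E = -35 + 4·99 − 5·14 + 6·136 = 1107

1107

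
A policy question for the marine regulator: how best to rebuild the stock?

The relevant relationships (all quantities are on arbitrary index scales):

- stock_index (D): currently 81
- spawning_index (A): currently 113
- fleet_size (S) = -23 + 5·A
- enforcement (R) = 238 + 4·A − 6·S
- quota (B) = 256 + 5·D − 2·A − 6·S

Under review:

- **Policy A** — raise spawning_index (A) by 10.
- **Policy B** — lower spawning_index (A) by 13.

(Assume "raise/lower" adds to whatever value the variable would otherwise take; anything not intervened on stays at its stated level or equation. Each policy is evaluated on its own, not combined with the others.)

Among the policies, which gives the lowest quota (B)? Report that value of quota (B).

Policy A (A + 10):
  D = 81
  A = 113 + 10 = 123
  S = -23 + 5·123 = 592
  B = 256 + 5·81 − 2·123 − 6·592 = -3137
Policy B (A − 13):
  D = 81
  A = 113 − 13 = 100
  S = -23 + 5·100 = 477
  B = 256 + 5·81 − 2·100 − 6·477 = -2401
Comparing — Policy A: B=-3137, Policy B: B=-2401. Lowest is -3137 (Policy A).

-3137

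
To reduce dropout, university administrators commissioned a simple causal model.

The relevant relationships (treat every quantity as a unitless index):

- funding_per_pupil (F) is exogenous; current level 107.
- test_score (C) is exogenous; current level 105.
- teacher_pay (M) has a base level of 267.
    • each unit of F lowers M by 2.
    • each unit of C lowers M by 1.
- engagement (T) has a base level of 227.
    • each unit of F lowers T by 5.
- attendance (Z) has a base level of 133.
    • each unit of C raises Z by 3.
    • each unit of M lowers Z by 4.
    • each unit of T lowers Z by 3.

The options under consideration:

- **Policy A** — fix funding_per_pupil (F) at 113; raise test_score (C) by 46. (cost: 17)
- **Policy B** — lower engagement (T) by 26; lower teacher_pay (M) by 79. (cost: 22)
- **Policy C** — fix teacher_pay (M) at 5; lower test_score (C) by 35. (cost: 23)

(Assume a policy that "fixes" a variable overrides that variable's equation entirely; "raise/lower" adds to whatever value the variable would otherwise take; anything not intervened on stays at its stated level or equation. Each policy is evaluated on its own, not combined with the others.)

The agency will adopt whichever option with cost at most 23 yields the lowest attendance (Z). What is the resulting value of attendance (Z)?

Policy A (F := 113, C + 46):
  F = 113
  C = 105 + 46 = 151
  M = 267 − 2·113 − 151 = -110
  T = 227 − 5·113 = -338
  Z = 133 + 3·151 − 4·(-110) − 3·(-338) = 2040
Policy B (T − 26, M − 79):
  F = 107
  C = 105
  M = 267 − 2·107 − 105 (−79 from intervention) = -131
  T = 227 − 5·107 (−26 from intervention) = -334
  Z = 133 + 3·105 − 4·(-131) − 3·(-334) = 1974
Policy C (M := 5, C − 35):
  F = 107
  C = 105 − 35 = 70
  M = 5
  T = 227 − 5·107 = -308
  Z = 133 + 3·70 − 4·5 − 3·(-308) = 1247
Comparing — Policy A: Z=2040, Policy B: Z=1974, Policy C: Z=1247. Lowest is 1247 (Policy C).

1247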